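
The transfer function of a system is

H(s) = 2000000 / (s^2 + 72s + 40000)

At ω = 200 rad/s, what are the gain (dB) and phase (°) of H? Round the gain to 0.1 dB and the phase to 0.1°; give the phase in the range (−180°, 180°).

At s = jω = j200:
quadratic: (j200)² + 72·j200 + 40000 = 0 + j14400 → |·| ≈ 14400, ∠ ≈ 90.00°
|H| = 2000000 / 14400 ≈ 138.89
Gain = 20 log₁₀(138.89) ≈ 42.85 dB
∠H = 0.00° − 90.00° = -90.00°

42.9 dB, -90.0°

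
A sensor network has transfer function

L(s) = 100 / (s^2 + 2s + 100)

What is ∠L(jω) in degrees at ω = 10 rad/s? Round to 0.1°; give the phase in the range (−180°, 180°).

-90.0°

At s = jω = j10:
quadratic: (j10)² + 2·j10 + 100 = 0 + j20 → |·| ≈ 20, ∠ ≈ 90.00°
∠L = 0.00° − 90.00° = -90.00°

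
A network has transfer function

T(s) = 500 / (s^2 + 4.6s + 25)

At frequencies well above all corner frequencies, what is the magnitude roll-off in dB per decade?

Each pole contributes −20 dB/decade at high frequency; each zero contributes +20 dB/decade.
Net: 0 zero(s) − 2 pole(s) → -40 dB/decade.

-40 dB/decade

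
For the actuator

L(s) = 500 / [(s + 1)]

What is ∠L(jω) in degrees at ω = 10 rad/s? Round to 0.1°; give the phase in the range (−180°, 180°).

-84.3°

At ω = 10 rad/s:
pole (1 + j10·1) = 1 + j10 → |·| ≈ 10.05, ∠ ≈ 84.29°
∠L = (0°) − (84.29°) = -84.29°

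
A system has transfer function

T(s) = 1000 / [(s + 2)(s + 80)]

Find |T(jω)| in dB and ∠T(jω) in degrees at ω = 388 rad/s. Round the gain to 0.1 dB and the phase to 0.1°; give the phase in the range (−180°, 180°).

At s = jω = j388:
pole (s+2): 2 + j388 → |·| = √(2²+388²) = √150548 ≈ 388.01, ∠ = arctan(388/2) ≈ 89.70°
pole (s+80): 80 + j388 → |·| = √(80²+388²) = √156944 ≈ 396.16, ∠ = arctan(388/80) ≈ 78.35°
|T| = 1000 / 1.5371e+05 ≈ 0.0065058
Gain = 20 log₁₀(0.0065058) ≈ -43.73 dB
∠T = 0.00° − 168.05° = -168.05°

-43.7 dB, -168.1°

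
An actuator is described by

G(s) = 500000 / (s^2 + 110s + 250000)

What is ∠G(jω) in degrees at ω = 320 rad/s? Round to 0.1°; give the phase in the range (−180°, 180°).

-13.4°

At s = jω = j320:
quadratic: (j320)² + 110·j320 + 250000 = 147600 + j35200 → |·| ≈ 1.5174e+05, ∠ ≈ 13.41°
∠G = 0.00° − 13.41° = -13.41°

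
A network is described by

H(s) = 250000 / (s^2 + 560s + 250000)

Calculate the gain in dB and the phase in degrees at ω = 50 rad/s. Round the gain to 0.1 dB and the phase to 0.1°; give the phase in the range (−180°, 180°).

At s = jω = j50:
quadratic: (j50)² + 560·j50 + 250000 = 247500 + j28000 → |·| ≈ 2.4908e+05, ∠ ≈ 6.45°
|H| = 250000 / 2.4908e+05 ≈ 1.0037
Gain = 20 log₁₀(1.0037) ≈ 0.03 dB
∠H = 0.00° − 6.45° = -6.45°

0.0 dB, -6.5°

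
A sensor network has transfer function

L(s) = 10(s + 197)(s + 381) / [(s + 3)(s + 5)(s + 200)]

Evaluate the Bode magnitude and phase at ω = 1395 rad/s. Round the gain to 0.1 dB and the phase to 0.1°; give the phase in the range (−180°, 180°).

At s = jω = j1395:
zero (s+197): 197 + j1395 → |·| = √(197²+1395²) = √1984834 ≈ 1408.8, ∠ = arctan(1395/197) ≈ 81.96°
zero (s+381): 381 + j1395 → |·| = √(381²+1395²) = √2091186 ≈ 1446.1, ∠ = arctan(1395/381) ≈ 74.72°
pole (s+3): 3 + j1395 → |·| = √(3²+1395²) = √1946034 ≈ 1395, ∠ = arctan(1395/3) ≈ 89.88°
pole (s+5): 5 + j1395 → |·| = √(5²+1395²) = √1946050 ≈ 1395, ∠ = arctan(1395/5) ≈ 89.79°
pole (s+200): 200 + j1395 → |·| = √(200²+1395²) = √1986025 ≈ 1409.3, ∠ = arctan(1395/200) ≈ 81.84°
|L| = 10 · 2.0373e+06 / 2.7425e+09 ≈ 0.0074286
Gain = 20 log₁₀(0.0074286) ≈ -42.58 dB
∠L = 156.68° − 261.51° = -104.83°

-42.6 dB, -104.8°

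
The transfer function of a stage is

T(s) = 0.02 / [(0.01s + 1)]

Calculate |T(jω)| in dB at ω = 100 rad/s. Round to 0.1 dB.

-37.0 dB

At ω = 100 rad/s:
pole (1 + j100·0.01) = 1 + j1 → |·| ≈ 1.4142, ∠ ≈ 45.00°
|T| = 0.02 · 1 / (1.4142) ≈ 0.014142
Gain = 20 log₁₀(0.014142) ≈ -36.99 dB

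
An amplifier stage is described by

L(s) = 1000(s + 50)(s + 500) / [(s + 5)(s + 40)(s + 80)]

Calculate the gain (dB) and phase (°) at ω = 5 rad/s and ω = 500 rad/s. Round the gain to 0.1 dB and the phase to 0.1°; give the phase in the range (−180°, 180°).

ω = 5: 60.8 dB, -49.4°; ω = 500: 8.9 dB, -126.5°

At s = jω = j5:
zero (s+50): 50 + j5 → |·| = √(50²+5²) = √2525 ≈ 50.249, ∠ = arctan(5/50) ≈ 5.71°
zero (s+500): 500 + j5 → |·| = √(500²+5²) = √250025 ≈ 500.02, ∠ = arctan(5/500) ≈ 0.57°
pole (s+5): 5 + j5 → |·| = √(5²+5²) = √50 ≈ 7.0711, ∠ = arctan(5/5) ≈ 45.00°
pole (s+40): 40 + j5 → |·| = √(40²+5²) = √1625 ≈ 40.311, ∠ = arctan(5/40) ≈ 7.13°
pole (s+80): 80 + j5 → |·| = √(80²+5²) = √6425 ≈ 80.156, ∠ = arctan(5/80) ≈ 3.58°
|L| = 1000 · 25126 / 22848 ≈ 1099.7
Gain = 20 log₁₀(1099.7) ≈ 60.83 dB
∠L = 6.28° − 55.71° = -49.43°

At s = jω = j500:
zero (s+50): 50 + j500 → |·| = √(50²+500²) = √252500 ≈ 502.49, ∠ = arctan(500/50) ≈ 84.29°
zero (s+500): 500 + j500 → |·| = √(500²+500²) = √500000 ≈ 707.11, ∠ = arctan(500/500) ≈ 45.00°
pole (s+5): 5 + j500 → |·| = √(5²+500²) = √250025 ≈ 500.02, ∠ = arctan(500/5) ≈ 89.43°
pole (s+40): 40 + j500 → |·| = √(40²+500²) = √251600 ≈ 501.6, ∠ = arctan(500/40) ≈ 85.43°
pole (s+80): 80 + j500 → |·| = √(80²+500²) = √256400 ≈ 506.36, ∠ = arctan(500/80) ≈ 80.91°
|L| = 1000 · 3.5532e+05 / 1.27e+08 ≈ 2.7978
Gain = 20 log₁₀(2.7978) ≈ 8.94 dB
∠L = 129.29° − 255.77° = -126.48°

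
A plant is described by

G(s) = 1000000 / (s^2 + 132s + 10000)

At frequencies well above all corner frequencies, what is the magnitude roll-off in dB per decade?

-40 dB/decade

Each pole contributes −20 dB/decade at high frequency; each zero contributes +20 dB/decade.
Net: 0 zero(s) − 2 pole(s) → -40 dB/decade.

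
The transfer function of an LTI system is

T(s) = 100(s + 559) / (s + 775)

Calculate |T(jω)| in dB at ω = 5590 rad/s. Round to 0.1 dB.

40.0 dB

At s = jω = j5590:
zero (s+559): 559 + j5590 → |·| = √(559²+5590²) = √31560581 ≈ 5617.9, ∠ = arctan(5590/559) ≈ 84.29°
pole (s+775): 775 + j5590 → |·| = √(775²+5590²) = √31848725 ≈ 5643.5, ∠ = arctan(5590/775) ≈ 82.11°
|T| = 100 · 5617.9 / 5643.5 ≈ 99.546
Gain = 20 log₁₀(99.546) ≈ 39.96 dB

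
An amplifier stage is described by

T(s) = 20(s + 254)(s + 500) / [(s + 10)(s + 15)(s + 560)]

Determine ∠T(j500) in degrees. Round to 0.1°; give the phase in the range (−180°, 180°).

-110.8°

At s = jω = j500:
zero (s+254): 254 + j500 → |·| = √(254²+500²) = √314516 ≈ 560.82, ∠ = arctan(500/254) ≈ 63.07°
zero (s+500): 500 + j500 → |·| = √(500²+500²) = √500000 ≈ 707.11, ∠ = arctan(500/500) ≈ 45.00°
pole (s+10): 10 + j500 → |·| = √(10²+500²) = √250100 ≈ 500.1, ∠ = arctan(500/10) ≈ 88.85°
pole (s+15): 15 + j500 → |·| = √(15²+500²) = √250225 ≈ 500.22, ∠ = arctan(500/15) ≈ 88.28°
pole (s+560): 560 + j500 → |·| = √(560²+500²) = √563600 ≈ 750.73, ∠ = arctan(500/560) ≈ 41.76°
∠T = 108.07° − 218.89° = -110.82°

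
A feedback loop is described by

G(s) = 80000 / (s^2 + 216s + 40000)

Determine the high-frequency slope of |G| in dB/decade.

Each pole contributes −20 dB/decade at high frequency; each zero contributes +20 dB/decade.
Net: 0 zero(s) − 2 pole(s) → -40 dB/decade.

-40 dB/decade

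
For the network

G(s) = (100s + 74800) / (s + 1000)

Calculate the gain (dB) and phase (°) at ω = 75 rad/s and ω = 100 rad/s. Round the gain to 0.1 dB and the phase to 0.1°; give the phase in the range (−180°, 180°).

ω = 75: 37.5 dB, 1.4°; ω = 100: 37.5 dB, 1.9°

Substitute s = j75:
Numerator: 100(j75) + 74800 = 74800 + j7500
Denominator: (j75) + 1000 = 1000 + j75
|N| = √(74800² + 7500²) ≈ 75175, ∠N ≈ 5.73°
|D| = √(1000² + 75²) ≈ 1002.8, ∠D ≈ 4.29°
|G| = 75175 / 1002.8 ≈ 74.965
Gain = 20 log₁₀(74.965) ≈ 37.50 dB
∠G = 5.73° − 4.29° = 1.44°

Substitute s = j100:
Numerator: 100(j100) + 74800 = 74800 + j10000
Denominator: (j100) + 1000 = 1000 + j100
|N| = √(74800² + 10000²) ≈ 75465, ∠N ≈ 7.61°
|D| = √(1000² + 100²) ≈ 1005, ∠D ≈ 5.71°
|G| = 75465 / 1005 ≈ 75.09
Gain = 20 log₁₀(75.09) ≈ 37.51 dB
∠G = 7.61° − 5.71° = 1.90°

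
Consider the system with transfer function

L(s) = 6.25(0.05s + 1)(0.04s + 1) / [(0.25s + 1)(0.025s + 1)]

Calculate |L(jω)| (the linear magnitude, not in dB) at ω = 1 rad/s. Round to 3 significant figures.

6.07

At ω = 1 rad/s:
zero (1 + j1·0.05) = 1 + j0.05 → |·| ≈ 1.0012, ∠ ≈ 2.86°
zero (1 + j1·0.04) = 1 + j0.04 → |·| ≈ 1.0008, ∠ ≈ 2.29°
pole (1 + j1·0.25) = 1 + j0.25 → |·| ≈ 1.0308, ∠ ≈ 14.04°
pole (1 + j1·0.025) = 1 + j0.025 → |·| ≈ 1.0003, ∠ ≈ 1.43°
|L| = 6.25 · 1.0012 · 1.0008 / (1.0308 · 1.0003) ≈ 6.0736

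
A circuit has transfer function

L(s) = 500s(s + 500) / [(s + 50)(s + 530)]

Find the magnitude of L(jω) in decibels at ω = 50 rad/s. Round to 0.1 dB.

At s = jω = j50:
zero (s+500): 500 + j50 → |·| = √(500²+50²) = √252500 ≈ 502.49, ∠ = arctan(50/500) ≈ 5.71°
zero at origin: s = j50 → |·| = 50, ∠ = 90.00°
pole (s+50): 50 + j50 → |·| = √(50²+50²) = √5000 ≈ 70.711, ∠ = arctan(50/50) ≈ 45.00°
pole (s+530): 530 + j50 → |·| = √(530²+50²) = √283400 ≈ 532.35, ∠ = arctan(50/530) ≈ 5.39°
|L| = 500 · 25124 / 37643 ≈ 333.71
Gain = 20 log₁₀(333.71) ≈ 50.47 dB

50.5 dB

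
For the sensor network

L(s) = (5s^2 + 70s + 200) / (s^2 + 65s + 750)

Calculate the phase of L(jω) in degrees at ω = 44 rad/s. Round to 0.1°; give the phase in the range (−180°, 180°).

49.5°

Substitute s = j44:
Numerator: 5(j44)^2 + 70(j44) + 200 = -9480 + j3080
Denominator: (j44)^2 + 65(j44) + 750 = -1186 + j2860
|N| = √(9480² + 3080²) ≈ 9967.8, ∠N ≈ 162.00°
|D| = √(1186² + 2860²) ≈ 3096.2, ∠D ≈ 112.52°
∠L = 162.00° − 112.52° = 49.48°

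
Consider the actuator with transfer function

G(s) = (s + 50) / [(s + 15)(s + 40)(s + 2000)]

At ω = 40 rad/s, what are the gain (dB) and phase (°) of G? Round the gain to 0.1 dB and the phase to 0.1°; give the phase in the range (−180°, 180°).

At s = jω = j40:
zero (s+50): 50 + j40 → |·| = √(50²+40²) = √4100 ≈ 64.031, ∠ = arctan(40/50) ≈ 38.66°
pole (s+15): 15 + j40 → |·| = √(15²+40²) = √1825 ≈ 42.72, ∠ = arctan(40/15) ≈ 69.44°
pole (s+40): 40 + j40 → |·| = √(40²+40²) = √3200 ≈ 56.569, ∠ = arctan(40/40) ≈ 45.00°
pole (s+2000): 2000 + j40 → |·| = √(2000²+40²) = √4001600 ≈ 2000.4, ∠ = arctan(40/2000) ≈ 1.15°
|G| = 1 · 64.031 / 4.8342e+06 ≈ 1.3245e-05
Gain = 20 log₁₀(1.3245e-05) ≈ -97.56 dB
∠G = 38.66° − 115.59° = -76.93°

-97.6 dB, -76.9°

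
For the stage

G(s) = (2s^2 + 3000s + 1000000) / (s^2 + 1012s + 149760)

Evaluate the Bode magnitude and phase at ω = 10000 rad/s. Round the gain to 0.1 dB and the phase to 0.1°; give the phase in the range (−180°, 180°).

6.0 dB, -2.8°

Substitute s = j10000:
Numerator: 2(j10000)^2 + 3000(j10000) + 1000000 = -199000000 + j30000000
Denominator: (j10000)^2 + 1012(j10000) + 149760 = -99850240 + j10120000
|N| = √(199000000² + 30000000²) ≈ 2.0125e+08, ∠N ≈ 171.43°
|D| = √(99850240² + 10120000²) ≈ 1.0036e+08, ∠D ≈ 174.21°
|G| = 2.0125e+08 / 1.0036e+08 ≈ 2.0053
Gain = 20 log₁₀(2.0053) ≈ 6.04 dB
∠G = 171.43° − 174.21° = -2.78°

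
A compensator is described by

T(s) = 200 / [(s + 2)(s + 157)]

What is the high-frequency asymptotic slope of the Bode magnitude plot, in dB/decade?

-40 dB/decade

Each pole contributes −20 dB/decade at high frequency; each zero contributes +20 dB/decade.
Net: 0 zero(s) − 2 pole(s) → -40 dB/decade.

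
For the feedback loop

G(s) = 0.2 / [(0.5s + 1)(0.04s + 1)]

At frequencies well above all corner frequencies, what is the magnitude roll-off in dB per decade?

-40 dB/decade

Each pole contributes −20 dB/decade at high frequency; each zero contributes +20 dB/decade.
Net: 0 zero(s) − 2 pole(s) → -40 dB/decade.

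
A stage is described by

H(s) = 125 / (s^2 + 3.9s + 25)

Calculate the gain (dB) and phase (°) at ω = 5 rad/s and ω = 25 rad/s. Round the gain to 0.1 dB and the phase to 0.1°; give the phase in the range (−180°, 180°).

At s = jω = j5:
quadratic: (j5)² + 3.9·j5 + 25 = 0 + j19.5 → |·| ≈ 19.5, ∠ ≈ 90.00°
|H| = 125 / 19.5 ≈ 6.4103
Gain = 20 log₁₀(6.4103) ≈ 16.14 dB
∠H = 0.00° − 90.00° = -90.00°

At s = jω = j25:
quadratic: (j25)² + 3.9·j25 + 25 = -600 + j97.5 → |·| ≈ 607.87, ∠ ≈ 170.77°
|H| = 125 / 607.87 ≈ 0.20564
Gain = 20 log₁₀(0.20564) ≈ -13.74 dB
∠H = 0.00° − 170.77° = -170.77°

ω = 5: 16.1 dB, -90.0°; ω = 25: -13.7 dB, -170.8°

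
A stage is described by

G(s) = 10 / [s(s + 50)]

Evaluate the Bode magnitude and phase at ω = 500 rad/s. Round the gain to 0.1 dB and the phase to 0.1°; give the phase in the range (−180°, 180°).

At s = jω = j500:
pole (s+50): 50 + j500 → |·| = √(50²+500²) = √252500 ≈ 502.49, ∠ = arctan(500/50) ≈ 84.29°
pole at origin: |s| = 500, ∠ = 90.00° (in denominator)
|G| = 10 / 2.5124e+05 ≈ 3.9803e-05
Gain = 20 log₁₀(3.9803e-05) ≈ -88.00 dB
∠G = 0.00° − 174.29° = -174.29°

-88.0 dB, -174.3°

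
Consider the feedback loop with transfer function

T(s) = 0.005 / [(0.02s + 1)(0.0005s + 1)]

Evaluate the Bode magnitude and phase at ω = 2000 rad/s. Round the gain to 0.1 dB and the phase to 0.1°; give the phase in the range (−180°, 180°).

At ω = 2000 rad/s:
pole (1 + j2000·0.02) = 1 + j40 → |·| ≈ 40.012, ∠ ≈ 88.57°
pole (1 + j2000·0.0005) = 1 + j1 → |·| ≈ 1.4142, ∠ ≈ 45.00°
|T| = 0.005 · 1 / (40.012 · 1.4142) ≈ 8.8363e-05
Gain = 20 log₁₀(8.8363e-05) ≈ -81.07 dB
∠T = (0°) − (88.57° + 45.00°) = -133.57°

-81.1 dB, -133.6°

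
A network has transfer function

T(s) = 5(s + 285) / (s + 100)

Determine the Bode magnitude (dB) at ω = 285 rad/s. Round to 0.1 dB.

16.5 dB

At s = jω = j285:
zero (s+285): 285 + j285 → |·| = √(285²+285²) = √162450 ≈ 403.05, ∠ = arctan(285/285) ≈ 45.00°
pole (s+100): 100 + j285 → |·| = √(100²+285²) = √91225 ≈ 302.03, ∠ = arctan(285/100) ≈ 70.67°
|T| = 5 · 403.05 / 302.03 ≈ 6.6724
Gain = 20 log₁₀(6.6724) ≈ 16.49 dB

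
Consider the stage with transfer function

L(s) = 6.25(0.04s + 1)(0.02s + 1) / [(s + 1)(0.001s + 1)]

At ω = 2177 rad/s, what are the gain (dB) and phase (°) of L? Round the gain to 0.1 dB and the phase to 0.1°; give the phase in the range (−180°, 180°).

13.2 dB, 22.7°

At ω = 2177 rad/s:
zero (1 + j2177·0.04) = 1 + j87.08 → |·| ≈ 87.086, ∠ ≈ 89.34°
zero (1 + j2177·0.02) = 1 + j43.54 → |·| ≈ 43.551, ∠ ≈ 88.68°
pole (1 + j2177·1) = 1 + j2177 → |·| ≈ 2177, ∠ ≈ 89.97°
pole (1 + j2177·0.001) = 1 + j2.177 → |·| ≈ 2.3957, ∠ ≈ 65.33°
|L| = 6.25 · 87.086 · 43.551 / (2177 · 2.3957) ≈ 4.545
Gain = 20 log₁₀(4.545) ≈ 13.15 dB
∠L = (89.34° + 88.68°) − (89.97° + 65.33°) = 22.72°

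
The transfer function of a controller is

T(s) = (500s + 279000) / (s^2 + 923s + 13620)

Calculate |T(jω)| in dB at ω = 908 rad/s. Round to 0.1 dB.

Substitute s = j908:
Numerator: 500(j908) + 279000 = 279000 + j454000
Denominator: (j908)^2 + 923(j908) + 13620 = -810844 + j838084
|N| = √(279000² + 454000²) ≈ 5.3288e+05, ∠N ≈ 58.43°
|D| = √(810844² + 838084²) ≈ 1.1661e+06, ∠D ≈ 134.05°
|T| = 5.3288e+05 / 1.1661e+06 ≈ 0.45698
Gain = 20 log₁₀(0.45698) ≈ -6.80 dB

-6.8 dB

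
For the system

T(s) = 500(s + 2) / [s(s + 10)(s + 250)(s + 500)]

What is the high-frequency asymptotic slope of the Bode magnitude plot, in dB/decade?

-60 dB/decade

Each pole contributes −20 dB/decade at high frequency; each zero contributes +20 dB/decade.
Net: 1 zero(s) − 4 pole(s) → -60 dB/decade.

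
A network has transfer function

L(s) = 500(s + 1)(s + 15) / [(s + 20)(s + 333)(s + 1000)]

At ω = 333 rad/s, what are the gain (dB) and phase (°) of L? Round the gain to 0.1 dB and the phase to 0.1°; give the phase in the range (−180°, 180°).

-9.5 dB, 27.3°

At s = jω = j333:
zero (s+1): 1 + j333 → |·| = √(1²+333²) = √110890 ≈ 333, ∠ = arctan(333/1) ≈ 89.83°
zero (s+15): 15 + j333 → |·| = √(15²+333²) = √111114 ≈ 333.34, ∠ = arctan(333/15) ≈ 87.42°
pole (s+20): 20 + j333 → |·| = √(20²+333²) = √111289 ≈ 333.6, ∠ = arctan(333/20) ≈ 86.56°
pole (s+333): 333 + j333 → |·| = √(333²+333²) = √221778 ≈ 470.93, ∠ = arctan(333/333) ≈ 45.00°
pole (s+1000): 1000 + j333 → |·| = √(1000²+333²) = √1110889 ≈ 1054, ∠ = arctan(333/1000) ≈ 18.42°
|L| = 500 · 1.11e+05 / 1.6559e+08 ≈ 0.33517
Gain = 20 log₁₀(0.33517) ≈ -9.49 dB
∠L = 177.25° − 149.98° = 27.27°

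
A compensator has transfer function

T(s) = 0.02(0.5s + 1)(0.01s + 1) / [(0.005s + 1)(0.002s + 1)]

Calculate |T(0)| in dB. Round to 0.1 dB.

T(0) = 0.02 · 1 / 1 = 0.02
20 log₁₀(0.02) ≈ -33.98 dB

-34.0 dB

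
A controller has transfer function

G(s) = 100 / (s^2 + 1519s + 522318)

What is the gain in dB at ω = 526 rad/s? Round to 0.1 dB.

-78.4 dB

Substitute s = j526:
Numerator: 100 = 100 + j0
Denominator: (j526)^2 + 1519(j526) + 522318 = 245642 + j798994
|N| = √(100² + 0²) ≈ 100, ∠N ≈ 0.00°
|D| = √(245642² + 798994²) ≈ 8.359e+05, ∠D ≈ 72.91°
|G| = 100 / 8.359e+05 ≈ 0.00011963
Gain = 20 log₁₀(0.00011963) ≈ -78.44 dB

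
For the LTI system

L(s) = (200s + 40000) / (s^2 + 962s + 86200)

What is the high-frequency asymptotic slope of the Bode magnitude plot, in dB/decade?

-20 dB/decade

Each pole contributes −20 dB/decade at high frequency; each zero contributes +20 dB/decade.
Net: 1 zero(s) − 2 pole(s) → -20 dB/decade.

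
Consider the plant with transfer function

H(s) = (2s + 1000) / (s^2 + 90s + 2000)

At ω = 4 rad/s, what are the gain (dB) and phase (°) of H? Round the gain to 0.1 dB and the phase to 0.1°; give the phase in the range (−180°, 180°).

-6.1 dB, -9.8°

Substitute s = j4:
Numerator: 2(j4) + 1000 = 1000 + j8
Denominator: (j4)^2 + 90(j4) + 2000 = 1984 + j360
|N| = √(1000² + 8²) ≈ 1000, ∠N ≈ 0.46°
|D| = √(1984² + 360²) ≈ 2016.4, ∠D ≈ 10.28°
|H| = 1000 / 2016.4 ≈ 0.49593
Gain = 20 log₁₀(0.49593) ≈ -6.09 dB
∠H = 0.46° − 10.28° = -9.82°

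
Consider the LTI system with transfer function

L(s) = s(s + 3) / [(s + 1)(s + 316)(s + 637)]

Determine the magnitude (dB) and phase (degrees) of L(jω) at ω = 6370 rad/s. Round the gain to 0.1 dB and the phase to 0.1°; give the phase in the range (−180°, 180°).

-76.1 dB, -81.5°

At s = jω = j6370:
zero (s+3): 3 + j6370 → |·| = √(3²+6370²) = √40576909 ≈ 6370, ∠ = arctan(6370/3) ≈ 89.97°
zero at origin: s = j6370 → |·| = 6370, ∠ = 90.00°
pole (s+1): 1 + j6370 → |·| = √(1²+6370²) = √40576901 ≈ 6370, ∠ = arctan(6370/1) ≈ 89.99°
pole (s+316): 316 + j6370 → |·| = √(316²+6370²) = √40676756 ≈ 6377.8, ∠ = arctan(6370/316) ≈ 87.16°
pole (s+637): 637 + j6370 → |·| = √(637²+6370²) = √40982669 ≈ 6401.8, ∠ = arctan(6370/637) ≈ 84.29°
|L| = 1 · 4.0577e+07 / 2.6008e+11 ≈ 0.00015602
Gain = 20 log₁₀(0.00015602) ≈ -76.14 dB
∠L = 179.97° − 261.44° = -81.47°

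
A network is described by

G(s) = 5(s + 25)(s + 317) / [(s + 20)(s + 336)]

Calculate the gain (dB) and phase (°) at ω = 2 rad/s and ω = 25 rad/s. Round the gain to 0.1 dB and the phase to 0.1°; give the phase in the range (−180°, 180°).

At s = jω = j2:
zero (s+25): 25 + j2 → |·| = √(25²+2²) = √629 ≈ 25.08, ∠ = arctan(2/25) ≈ 4.57°
zero (s+317): 317 + j2 → |·| = √(317²+2²) = √100493 ≈ 317.01, ∠ = arctan(2/317) ≈ 0.36°
pole (s+20): 20 + j2 → |·| = √(20²+2²) = √404 ≈ 20.1, ∠ = arctan(2/20) ≈ 5.71°
pole (s+336): 336 + j2 → |·| = √(336²+2²) = √112900 ≈ 336.01, ∠ = arctan(2/336) ≈ 0.34°
|G| = 5 · 7950.6 / 6753.8 ≈ 5.886
Gain = 20 log₁₀(5.886) ≈ 15.40 dB
∠G = 4.93° − 6.05° = -1.12°

At s = jω = j25:
zero (s+25): 25 + j25 → |·| = √(25²+25²) = √1250 ≈ 35.355, ∠ = arctan(25/25) ≈ 45.00°
zero (s+317): 317 + j25 → |·| = √(317²+25²) = √101114 ≈ 317.98, ∠ = arctan(25/317) ≈ 4.51°
pole (s+20): 20 + j25 → |·| = √(20²+25²) = √1025 ≈ 32.016, ∠ = arctan(25/20) ≈ 51.34°
pole (s+336): 336 + j25 → |·| = √(336²+25²) = √113521 ≈ 336.93, ∠ = arctan(25/336) ≈ 4.26°
|G| = 5 · 11242 / 10787 ≈ 5.2109
Gain = 20 log₁₀(5.2109) ≈ 14.34 dB
∠G = 49.51° − 55.60° = -6.09°

ω = 2: 15.4 dB, -1.1°; ω = 25: 14.3 dB, -6.1°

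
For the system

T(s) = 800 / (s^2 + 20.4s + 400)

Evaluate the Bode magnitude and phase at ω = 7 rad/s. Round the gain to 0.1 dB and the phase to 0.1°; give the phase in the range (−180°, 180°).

6.5 dB, -22.1°

At s = jω = j7:
quadratic: (j7)² + 20.4·j7 + 400 = 351 + j142.8 → |·| ≈ 378.94, ∠ ≈ 22.14°
|T| = 800 / 378.94 ≈ 2.1112
Gain = 20 log₁₀(2.1112) ≈ 6.49 dB
∠T = 0.00° − 22.14° = -22.14°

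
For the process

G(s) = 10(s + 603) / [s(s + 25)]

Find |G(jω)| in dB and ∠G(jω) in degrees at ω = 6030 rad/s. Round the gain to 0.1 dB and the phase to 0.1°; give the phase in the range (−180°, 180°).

At s = jω = j6030:
zero (s+603): 603 + j6030 → |·| = √(603²+6030²) = √36724509 ≈ 6060.1, ∠ = arctan(6030/603) ≈ 84.29°
pole (s+25): 25 + j6030 → |·| = √(25²+6030²) = √36361525 ≈ 6030.1, ∠ = arctan(6030/25) ≈ 89.76°
pole at origin: |s| = 6030, ∠ = 90.00° (in denominator)
|G| = 10 · 6060.1 / 3.6362e+07 ≈ 0.0016666
Gain = 20 log₁₀(0.0016666) ≈ -55.56 dB
∠G = 84.29° − 179.76° = -95.47°

-55.6 dB, -95.5°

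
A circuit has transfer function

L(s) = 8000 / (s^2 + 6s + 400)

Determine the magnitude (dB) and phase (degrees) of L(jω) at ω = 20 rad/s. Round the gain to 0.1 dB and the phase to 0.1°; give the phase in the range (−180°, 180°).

36.5 dB, -90.0°

At s = jω = j20:
quadratic: (j20)² + 6·j20 + 400 = 0 + j120 → |·| ≈ 120, ∠ ≈ 90.00°
|L| = 8000 / 120 ≈ 66.667
Gain = 20 log₁₀(66.667) ≈ 36.48 dB
∠L = 0.00° − 90.00° = -90.00°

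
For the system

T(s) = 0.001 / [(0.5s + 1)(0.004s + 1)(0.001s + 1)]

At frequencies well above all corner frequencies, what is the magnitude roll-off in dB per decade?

Each pole contributes −20 dB/decade at high frequency; each zero contributes +20 dB/decade.
Net: 0 zero(s) − 3 pole(s) → -60 dB/decade.

-60 dB/decade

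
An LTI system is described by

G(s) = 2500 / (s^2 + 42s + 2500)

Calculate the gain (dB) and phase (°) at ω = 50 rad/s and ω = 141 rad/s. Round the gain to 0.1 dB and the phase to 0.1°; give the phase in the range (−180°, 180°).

At s = jω = j50:
quadratic: (j50)² + 42·j50 + 2500 = 0 + j2100 → |·| ≈ 2100, ∠ ≈ 90.00°
|G| = 2500 / 2100 ≈ 1.1905
Gain = 20 log₁₀(1.1905) ≈ 1.51 dB
∠G = 0.00° − 90.00° = -90.00°

At s = jω = j141:
quadratic: (j141)² + 42·j141 + 2500 = -17381 + j5922 → |·| ≈ 18362, ∠ ≈ 161.19°
|G| = 2500 / 18362 ≈ 0.13615
Gain = 20 log₁₀(0.13615) ≈ -17.32 dB
∠G = 0.00° − 161.19° = -161.19°

ω = 50: 1.5 dB, -90.0°; ω = 141: -17.3 dB, -161.2°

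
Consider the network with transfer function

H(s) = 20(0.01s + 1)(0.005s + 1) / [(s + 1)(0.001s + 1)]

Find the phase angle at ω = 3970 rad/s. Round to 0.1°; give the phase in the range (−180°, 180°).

9.8°

At ω = 3970 rad/s:
zero (1 + j3970·0.01) = 1 + j39.7 → |·| ≈ 39.713, ∠ ≈ 88.56°
zero (1 + j3970·0.005) = 1 + j19.85 → |·| ≈ 19.875, ∠ ≈ 87.12°
pole (1 + j3970·1) = 1 + j3970 → |·| ≈ 3970, ∠ ≈ 89.99°
pole (1 + j3970·0.001) = 1 + j3.97 → |·| ≈ 4.094, ∠ ≈ 75.86°
∠H = (88.56° + 87.12°) − (89.99° + 75.86°) = 9.83°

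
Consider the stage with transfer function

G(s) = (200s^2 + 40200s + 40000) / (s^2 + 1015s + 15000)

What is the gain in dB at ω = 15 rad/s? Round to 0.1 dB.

29.1 dB

Substitute s = j15:
Numerator: 200(j15)^2 + 40200(j15) + 40000 = -5000 + j603000
Denominator: (j15)^2 + 1015(j15) + 15000 = 14775 + j15225
|N| = √(5000² + 603000²) ≈ 6.0302e+05, ∠N ≈ 90.48°
|D| = √(14775² + 15225²) ≈ 21216, ∠D ≈ 45.86°
|G| = 6.0302e+05 / 21216 ≈ 28.423
Gain = 20 log₁₀(28.423) ≈ 29.07 dB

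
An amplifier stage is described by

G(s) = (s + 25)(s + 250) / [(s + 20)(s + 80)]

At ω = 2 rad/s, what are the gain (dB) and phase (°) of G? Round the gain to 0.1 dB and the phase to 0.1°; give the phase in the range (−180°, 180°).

11.8 dB, -2.1°

At s = jω = j2:
zero (s+25): 25 + j2 → |·| = √(25²+2²) = √629 ≈ 25.08, ∠ = arctan(2/25) ≈ 4.57°
zero (s+250): 250 + j2 → |·| = √(250²+2²) = √62504 ≈ 250.01, ∠ = arctan(2/250) ≈ 0.46°
pole (s+20): 20 + j2 → |·| = √(20²+2²) = √404 ≈ 20.1, ∠ = arctan(2/20) ≈ 5.71°
pole (s+80): 80 + j2 → |·| = √(80²+2²) = √6404 ≈ 80.025, ∠ = arctan(2/80) ≈ 1.43°
|G| = 1 · 6270.3 / 1608.5 ≈ 3.8982
Gain = 20 log₁₀(3.8982) ≈ 11.82 dB
∠G = 5.03° − 7.14° = -2.11°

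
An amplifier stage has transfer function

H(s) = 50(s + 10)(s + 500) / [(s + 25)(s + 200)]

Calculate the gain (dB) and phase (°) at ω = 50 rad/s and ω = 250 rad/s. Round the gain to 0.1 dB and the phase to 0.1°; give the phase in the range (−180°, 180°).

ω = 50: 40.9 dB, 6.9°; ω = 250: 38.8 dB, -21.4°

At s = jω = j50:
zero (s+10): 10 + j50 → |·| = √(10²+50²) = √2600 ≈ 50.99, ∠ = arctan(50/10) ≈ 78.69°
zero (s+500): 500 + j50 → |·| = √(500²+50²) = √252500 ≈ 502.49, ∠ = arctan(50/500) ≈ 5.71°
pole (s+25): 25 + j50 → |·| = √(25²+50²) = √3125 ≈ 55.902, ∠ = arctan(50/25) ≈ 63.43°
pole (s+200): 200 + j50 → |·| = √(200²+50²) = √42500 ≈ 206.16, ∠ = arctan(50/200) ≈ 14.04°
|H| = 50 · 25622 / 11525 ≈ 111.16
Gain = 20 log₁₀(111.16) ≈ 40.92 dB
∠H = 84.40° − 77.47° = 6.93°

At s = jω = j250:
zero (s+10): 10 + j250 → |·| = √(10²+250²) = √62600 ≈ 250.2, ∠ = arctan(250/10) ≈ 87.71°
zero (s+500): 500 + j250 → |·| = √(500²+250²) = √312500 ≈ 559.02, ∠ = arctan(250/500) ≈ 26.57°
pole (s+25): 25 + j250 → |·| = √(25²+250²) = √63125 ≈ 251.25, ∠ = arctan(250/25) ≈ 84.29°
pole (s+200): 200 + j250 → |·| = √(200²+250²) = √102500 ≈ 320.16, ∠ = arctan(250/200) ≈ 51.34°
|H| = 50 · 1.3987e+05 / 80440 ≈ 86.941
Gain = 20 log₁₀(86.941) ≈ 38.78 dB
∠H = 114.28° − 135.63° = -21.35°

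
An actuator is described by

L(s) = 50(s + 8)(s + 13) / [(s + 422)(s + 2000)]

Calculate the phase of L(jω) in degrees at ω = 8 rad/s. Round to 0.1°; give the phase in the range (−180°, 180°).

75.3°

At s = jω = j8:
zero (s+8): 8 + j8 → |·| = √(8²+8²) = √128 ≈ 11.314, ∠ = arctan(8/8) ≈ 45.00°
zero (s+13): 13 + j8 → |·| = √(13²+8²) = √233 ≈ 15.264, ∠ = arctan(8/13) ≈ 31.61°
pole (s+422): 422 + j8 → |·| = √(422²+8²) = √178148 ≈ 422.08, ∠ = arctan(8/422) ≈ 1.09°
pole (s+2000): 2000 + j8 → |·| = √(2000²+8²) = √4000064 ≈ 2000, ∠ = arctan(8/2000) ≈ 0.23°
∠L = 76.61° − 1.32° = 75.29°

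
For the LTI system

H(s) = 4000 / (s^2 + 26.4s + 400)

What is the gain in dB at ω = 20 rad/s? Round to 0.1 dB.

At s = jω = j20:
quadratic: (j20)² + 26.4·j20 + 400 = 0 + j528 → |·| ≈ 528, ∠ ≈ 90.00°
|H| = 4000 / 528 ≈ 7.5758
Gain = 20 log₁₀(7.5758) ≈ 17.59 dB

17.6 dB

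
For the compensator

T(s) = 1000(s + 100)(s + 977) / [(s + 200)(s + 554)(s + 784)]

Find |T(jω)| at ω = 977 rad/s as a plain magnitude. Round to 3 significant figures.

At s = jω = j977:
zero (s+100): 100 + j977 → |·| = √(100²+977²) = √964529 ≈ 982.1, ∠ = arctan(977/100) ≈ 84.16°
zero (s+977): 977 + j977 → |·| = √(977²+977²) = √1909058 ≈ 1381.7, ∠ = arctan(977/977) ≈ 45.00°
pole (s+200): 200 + j977 → |·| = √(200²+977²) = √994529 ≈ 997.26, ∠ = arctan(977/200) ≈ 78.43°
pole (s+554): 554 + j977 → |·| = √(554²+977²) = √1261445 ≈ 1123.1, ∠ = arctan(977/554) ≈ 60.44°
pole (s+784): 784 + j977 → |·| = √(784²+977²) = √1569185 ≈ 1252.7, ∠ = arctan(977/784) ≈ 51.25°
|T| = 1000 · 1.357e+06 / 1.4031e+09 ≈ 0.96714

0.967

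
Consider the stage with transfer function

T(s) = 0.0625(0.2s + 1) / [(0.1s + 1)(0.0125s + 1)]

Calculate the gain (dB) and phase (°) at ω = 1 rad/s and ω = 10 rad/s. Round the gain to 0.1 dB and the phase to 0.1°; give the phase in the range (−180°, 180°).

At ω = 1 rad/s:
zero (1 + j1·0.2) = 1 + j0.2 → |·| ≈ 1.0198, ∠ ≈ 11.31°
pole (1 + j1·0.1) = 1 + j0.1 → |·| ≈ 1.005, ∠ ≈ 5.71°
pole (1 + j1·0.0125) = 1 + j0.0125 → |·| ≈ 1.0001, ∠ ≈ 0.72°
|T| = 0.0625 · 1.0198 / (1.005 · 1.0001) ≈ 0.063414
Gain = 20 log₁₀(0.063414) ≈ -23.96 dB
∠T = (11.31°) − (5.71° + 0.72°) = 4.88°

At ω = 10 rad/s:
zero (1 + j10·0.2) = 1 + j2 → |·| ≈ 2.2361, ∠ ≈ 63.43°
pole (1 + j10·0.1) = 1 + j1 → |·| ≈ 1.4142, ∠ ≈ 45.00°
pole (1 + j10·0.0125) = 1 + j0.125 → |·| ≈ 1.0078, ∠ ≈ 7.13°
|T| = 0.0625 · 2.2361 / (1.4142 · 1.0078) ≈ 0.098059
Gain = 20 log₁₀(0.098059) ≈ -20.17 dB
∠T = (63.43°) − (45.00° + 7.13°) = 11.30°

ω = 1: -24.0 dB, 4.9°; ω = 10: -20.2 dB, 11.3°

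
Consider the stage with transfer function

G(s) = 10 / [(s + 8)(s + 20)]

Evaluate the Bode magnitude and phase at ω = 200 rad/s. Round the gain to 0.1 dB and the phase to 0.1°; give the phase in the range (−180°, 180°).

At s = jω = j200:
pole (s+8): 8 + j200 → |·| = √(8²+200²) = √40064 ≈ 200.16, ∠ = arctan(200/8) ≈ 87.71°
pole (s+20): 20 + j200 → |·| = √(20²+200²) = √40400 ≈ 201, ∠ = arctan(200/20) ≈ 84.29°
|G| = 10 / 40232 ≈ 0.00024856
Gain = 20 log₁₀(0.00024856) ≈ -72.09 dB
∠G = 0.00° − 172.00° = -172.00°

-72.1 dB, -172.0°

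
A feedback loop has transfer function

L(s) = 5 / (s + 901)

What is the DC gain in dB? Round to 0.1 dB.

L(0) = 5 / (901) ≈ 0.0055494
20 log₁₀(0.0055494) ≈ -45.12 dB

-45.1 dB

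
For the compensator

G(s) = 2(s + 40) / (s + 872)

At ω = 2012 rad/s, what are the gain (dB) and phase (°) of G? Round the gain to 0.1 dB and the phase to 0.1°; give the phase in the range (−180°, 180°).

5.3 dB, 22.3°

At s = jω = j2012:
zero (s+40): 40 + j2012 → |·| = √(40²+2012²) = √4049744 ≈ 2012.4, ∠ = arctan(2012/40) ≈ 88.86°
pole (s+872): 872 + j2012 → |·| = √(872²+2012²) = √4808528 ≈ 2192.8, ∠ = arctan(2012/872) ≈ 66.57°
|G| = 2 · 2012.4 / 2192.8 ≈ 1.8355
Gain = 20 log₁₀(1.8355) ≈ 5.28 dB
∠G = 88.86° − 66.57° = 22.29°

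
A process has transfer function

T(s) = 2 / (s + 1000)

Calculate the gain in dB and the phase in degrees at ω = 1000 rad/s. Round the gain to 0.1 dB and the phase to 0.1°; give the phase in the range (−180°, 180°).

At s = jω = j1000:
pole (s+1000): 1000 + j1000 → |·| = √(1000²+1000²) = √2000000 ≈ 1414.2, ∠ = arctan(1000/1000) ≈ 45.00°
|T| = 2 / 1414.2 ≈ 0.0014142
Gain = 20 log₁₀(0.0014142) ≈ -56.99 dB
∠T = 0.00° − 45.00° = -45.00°

-57.0 dB, -45.0°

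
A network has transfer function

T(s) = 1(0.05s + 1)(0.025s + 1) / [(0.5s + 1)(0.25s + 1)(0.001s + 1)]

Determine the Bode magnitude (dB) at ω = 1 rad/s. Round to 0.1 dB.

-1.2 dB

At ω = 1 rad/s:
zero (1 + j1·0.05) = 1 + j0.05 → |·| ≈ 1.0012, ∠ ≈ 2.86°
zero (1 + j1·0.025) = 1 + j0.025 → |·| ≈ 1.0003, ∠ ≈ 1.43°
pole (1 + j1·0.5) = 1 + j0.5 → |·| ≈ 1.118, ∠ ≈ 26.57°
pole (1 + j1·0.25) = 1 + j0.25 → |·| ≈ 1.0308, ∠ ≈ 14.04°
pole (1 + j1·0.001) = 1 + j0.001 → |·| ≈ 1, ∠ ≈ 0.06°
|T| = 1 · 1.0012 · 1.0003 / (1.118 · 1.0308 · 1) ≈ 0.86903
Gain = 20 log₁₀(0.86903) ≈ -1.22 dB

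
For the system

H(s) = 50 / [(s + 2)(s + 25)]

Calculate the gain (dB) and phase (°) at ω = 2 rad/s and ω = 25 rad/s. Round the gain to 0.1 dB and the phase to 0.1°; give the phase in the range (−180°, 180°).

At s = jω = j2:
pole (s+2): 2 + j2 → |·| = √(2²+2²) = √8 ≈ 2.8284, ∠ = arctan(2/2) ≈ 45.00°
pole (s+25): 25 + j2 → |·| = √(25²+2²) = √629 ≈ 25.08, ∠ = arctan(2/25) ≈ 4.57°
|H| = 50 / 70.936 ≈ 0.70486
Gain = 20 log₁₀(0.70486) ≈ -3.04 dB
∠H = 0.00° − 49.57° = -49.57°

At s = jω = j25:
pole (s+2): 2 + j25 → |·| = √(2²+25²) = √629 ≈ 25.08, ∠ = arctan(25/2) ≈ 85.43°
pole (s+25): 25 + j25 → |·| = √(25²+25²) = √1250 ≈ 35.355, ∠ = arctan(25/25) ≈ 45.00°
|H| = 50 / 886.7 ≈ 0.056389
Gain = 20 log₁₀(0.056389) ≈ -24.98 dB
∠H = 0.00° − 130.43° = -130.43°

ω = 2: -3.0 dB, -49.6°; ω = 25: -25.0 dB, -130.4°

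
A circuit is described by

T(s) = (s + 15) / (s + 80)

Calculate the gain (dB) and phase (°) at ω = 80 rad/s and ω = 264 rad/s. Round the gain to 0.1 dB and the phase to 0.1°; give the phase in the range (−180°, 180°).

ω = 80: -2.9 dB, 34.4°; ω = 264: -0.4 dB, 13.6°

Substitute s = j80:
Numerator: (j80) + 15 = 15 + j80
Denominator: (j80) + 80 = 80 + j80
|N| = √(15² + 80²) ≈ 81.394, ∠N ≈ 79.38°
|D| = √(80² + 80²) ≈ 113.14, ∠D ≈ 45.00°
|T| = 81.394 / 113.14 ≈ 0.71941
Gain = 20 log₁₀(0.71941) ≈ -2.86 dB
∠T = 79.38° − 45.00° = 34.38°

Substitute s = j264:
Numerator: (j264) + 15 = 15 + j264
Denominator: (j264) + 80 = 80 + j264
|N| = √(15² + 264²) ≈ 264.43, ∠N ≈ 86.75°
|D| = √(80² + 264²) ≈ 275.86, ∠D ≈ 73.14°
|T| = 264.43 / 275.86 ≈ 0.95857
Gain = 20 log₁₀(0.95857) ≈ -0.37 dB
∠T = 86.75° − 73.14° = 13.61°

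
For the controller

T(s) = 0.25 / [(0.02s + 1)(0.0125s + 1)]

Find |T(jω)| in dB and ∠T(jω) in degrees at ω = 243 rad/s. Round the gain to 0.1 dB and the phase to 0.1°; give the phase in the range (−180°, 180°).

At ω = 243 rad/s:
pole (1 + j243·0.02) = 1 + j4.86 → |·| ≈ 4.9618, ∠ ≈ 78.37°
pole (1 + j243·0.0125) = 1 + j3.0375 → |·| ≈ 3.1979, ∠ ≈ 71.78°
|T| = 0.25 · 1 / (4.9618 · 3.1979) ≈ 0.015756
Gain = 20 log₁₀(0.015756) ≈ -36.05 dB
∠T = (0°) − (78.37° + 71.78°) = -150.15°

-36.1 dB, -150.2°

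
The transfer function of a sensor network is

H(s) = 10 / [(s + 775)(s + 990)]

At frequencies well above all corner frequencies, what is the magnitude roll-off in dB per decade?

-40 dB/decade

Each pole contributes −20 dB/decade at high frequency; each zero contributes +20 dB/decade.
Net: 0 zero(s) − 2 pole(s) → -40 dB/decade.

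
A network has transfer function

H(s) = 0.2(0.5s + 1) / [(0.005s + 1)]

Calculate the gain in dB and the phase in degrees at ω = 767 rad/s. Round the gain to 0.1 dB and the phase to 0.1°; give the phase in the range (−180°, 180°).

At ω = 767 rad/s:
zero (1 + j767·0.5) = 1 + j383.5 → |·| ≈ 383.5, ∠ ≈ 89.85°
pole (1 + j767·0.005) = 1 + j3.835 → |·| ≈ 3.9632, ∠ ≈ 75.39°
|H| = 0.2 · 383.5 / (3.9632) ≈ 19.353
Gain = 20 log₁₀(19.353) ≈ 25.73 dB
∠H = (89.85°) − (75.39°) = 14.46°

25.7 dB, 14.5°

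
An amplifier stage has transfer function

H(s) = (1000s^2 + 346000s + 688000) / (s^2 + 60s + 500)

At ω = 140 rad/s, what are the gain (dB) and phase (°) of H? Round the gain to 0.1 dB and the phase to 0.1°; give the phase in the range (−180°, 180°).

Substitute s = j140:
Numerator: 1000(j140)^2 + 346000(j140) + 688000 = -18912000 + j48440000
Denominator: (j140)^2 + 60(j140) + 500 = -19100 + j8400
|N| = √(18912000² + 48440000²) ≈ 5.2001e+07, ∠N ≈ 111.33°
|D| = √(19100² + 8400²) ≈ 20866, ∠D ≈ 156.26°
|H| = 5.2001e+07 / 20866 ≈ 2492.1
Gain = 20 log₁₀(2492.1) ≈ 67.93 dB
∠H = 111.33° − 156.26° = -44.93°

67.9 dB, -44.9°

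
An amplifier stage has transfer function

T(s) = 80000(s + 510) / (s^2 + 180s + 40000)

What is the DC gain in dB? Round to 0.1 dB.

60.2 dB

T(0) = 80000·510 / 40000 = 1020
20 log₁₀(1020) ≈ 60.17 dB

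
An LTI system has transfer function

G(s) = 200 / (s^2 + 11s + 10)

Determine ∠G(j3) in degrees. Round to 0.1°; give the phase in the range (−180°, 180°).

Substitute s = j3:
Numerator: 200 = 200 + j0
Denominator: (j3)^2 + 11(j3) + 10 = 1 + j33
|N| = √(200² + 0²) ≈ 200, ∠N ≈ 0.00°
|D| = √(1² + 33²) ≈ 33.015, ∠D ≈ 88.26°
∠G = 0.00° − 88.26° = -88.26°

-88.3°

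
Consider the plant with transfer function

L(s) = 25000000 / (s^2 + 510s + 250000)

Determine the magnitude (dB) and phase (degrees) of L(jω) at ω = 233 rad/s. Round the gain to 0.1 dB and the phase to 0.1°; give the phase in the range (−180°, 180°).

40.8 dB, -31.3°

At s = jω = j233:
quadratic: (j233)² + 510·j233 + 250000 = 195711 + j118830 → |·| ≈ 2.2896e+05, ∠ ≈ 31.26°
|L| = 25000000 / 2.2896e+05 ≈ 109.19
Gain = 20 log₁₀(109.19) ≈ 40.76 dB
∠L = 0.00° − 31.26° = -31.26°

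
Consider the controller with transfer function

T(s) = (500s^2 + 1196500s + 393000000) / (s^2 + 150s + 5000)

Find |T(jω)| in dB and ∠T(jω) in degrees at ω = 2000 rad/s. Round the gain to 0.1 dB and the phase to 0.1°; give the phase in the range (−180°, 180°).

57.1 dB, -51.8°

Substitute s = j2000:
Numerator: 500(j2000)^2 + 1196500(j2000) + 393000000 = -1607000000 + j2393000000
Denominator: (j2000)^2 + 150(j2000) + 5000 = -3995000 + j300000
|N| = √(1607000000² + 2393000000²) ≈ 2.8825e+09, ∠N ≈ 123.88°
|D| = √(3995000² + 300000²) ≈ 4.0062e+06, ∠D ≈ 175.71°
|T| = 2.8825e+09 / 4.0062e+06 ≈ 719.51
Gain = 20 log₁₀(719.51) ≈ 57.14 dB
∠T = 123.88° − 175.71° = -51.83°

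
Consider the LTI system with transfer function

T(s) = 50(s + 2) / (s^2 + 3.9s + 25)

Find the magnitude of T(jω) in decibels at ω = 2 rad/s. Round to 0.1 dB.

At s = jω = j2:
zero (s+2): 2 + j2 → |·| = √(2²+2²) = √8 ≈ 2.8284, ∠ = arctan(2/2) ≈ 45.00°
quadratic: (j2)² + 3.9·j2 + 25 = 21 + j7.8 → |·| ≈ 22.402, ∠ ≈ 20.38°
|T| = 50 · 2.8284 / 22.402 ≈ 6.3128
Gain = 20 log₁₀(6.3128) ≈ 16.00 dB

16.0 dB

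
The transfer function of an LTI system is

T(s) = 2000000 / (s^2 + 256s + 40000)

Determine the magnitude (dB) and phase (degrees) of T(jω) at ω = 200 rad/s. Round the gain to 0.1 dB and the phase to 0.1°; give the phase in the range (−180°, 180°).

At s = jω = j200:
quadratic: (j200)² + 256·j200 + 40000 = 0 + j51200 → |·| ≈ 51200, ∠ ≈ 90.00°
|T| = 2000000 / 51200 ≈ 39.062
Gain = 20 log₁₀(39.062) ≈ 31.84 dB
∠T = 0.00° − 90.00° = -90.00°

31.8 dB, -90.0°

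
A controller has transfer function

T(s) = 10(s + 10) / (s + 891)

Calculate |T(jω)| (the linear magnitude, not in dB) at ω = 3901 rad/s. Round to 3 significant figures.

9.75

At s = jω = j3901:
zero (s+10): 10 + j3901 → |·| = √(10²+3901²) = √15217901 ≈ 3901, ∠ = arctan(3901/10) ≈ 89.85°
pole (s+891): 891 + j3901 → |·| = √(891²+3901²) = √16011682 ≈ 4001.5, ∠ = arctan(3901/891) ≈ 77.13°
|T| = 10 · 3901 / 4001.5 ≈ 9.7488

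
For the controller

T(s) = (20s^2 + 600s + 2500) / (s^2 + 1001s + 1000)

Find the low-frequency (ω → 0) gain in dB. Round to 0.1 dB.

T(0) = 2500 / 1000 = 2.5
20 log₁₀(2.5) ≈ 7.96 dB

8.0 dB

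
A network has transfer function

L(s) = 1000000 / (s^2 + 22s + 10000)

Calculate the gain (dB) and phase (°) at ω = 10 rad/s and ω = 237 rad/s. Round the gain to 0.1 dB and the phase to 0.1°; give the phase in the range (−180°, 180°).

At s = jω = j10:
quadratic: (j10)² + 22·j10 + 10000 = 9900 + j220 → |·| ≈ 9902.4, ∠ ≈ 1.27°
|L| = 1000000 / 9902.4 ≈ 100.99
Gain = 20 log₁₀(100.99) ≈ 40.09 dB
∠L = 0.00° − 1.27° = -1.27°

At s = jω = j237:
quadratic: (j237)² + 22·j237 + 10000 = -46169 + j5214 → |·| ≈ 46462, ∠ ≈ 173.56°
|L| = 1000000 / 46462 ≈ 21.523
Gain = 20 log₁₀(21.523) ≈ 26.66 dB
∠L = 0.00° − 173.56° = -173.56°

ω = 10: 40.1 dB, -1.3°; ω = 237: 26.7 dB, -173.6°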